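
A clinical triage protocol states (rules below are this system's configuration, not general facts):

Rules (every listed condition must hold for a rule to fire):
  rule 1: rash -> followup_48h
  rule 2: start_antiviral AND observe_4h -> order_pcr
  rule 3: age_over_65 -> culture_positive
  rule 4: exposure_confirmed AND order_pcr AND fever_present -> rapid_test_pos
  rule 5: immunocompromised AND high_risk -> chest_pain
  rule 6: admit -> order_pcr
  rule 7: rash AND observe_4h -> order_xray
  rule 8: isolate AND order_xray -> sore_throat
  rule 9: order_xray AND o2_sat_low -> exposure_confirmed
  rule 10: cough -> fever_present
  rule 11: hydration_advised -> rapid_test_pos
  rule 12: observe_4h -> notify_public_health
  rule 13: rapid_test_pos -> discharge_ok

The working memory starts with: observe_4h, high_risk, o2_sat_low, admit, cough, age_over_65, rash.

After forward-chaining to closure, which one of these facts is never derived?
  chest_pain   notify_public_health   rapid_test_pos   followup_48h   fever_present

[1] rule 1 [rash -> followup_48h]; rule 3 [age_over_65 -> culture_positive]; rule 6 [admit -> order_pcr]; rule 7 [rash AND observe_4h -> order_xray]; rule 10 [cough -> fever_present]; rule 12 [observe_4h -> notify_public_health]. ⇒ new: followup_48h, culture_positive, order_pcr, order_xray, fever_present, notify_public_health.
[2] rule 9 [order_xray AND o2_sat_low -> exposure_confirmed]. ⇒ new: exposure_confirmed.
[3] rule 4 [exposure_confirmed AND order_pcr AND fever_present -> rapid_test_pos]. ⇒ new: rapid_test_pos.
[4] rule 13 [rapid_test_pos -> discharge_ok]. ⇒ new: discharge_ok.
Derived: rapid_test_pos (round 3), fever_present (round 1), notify_public_health (round 1), followup_48h (round 1). chest_pain never appears in any round.

chest_pain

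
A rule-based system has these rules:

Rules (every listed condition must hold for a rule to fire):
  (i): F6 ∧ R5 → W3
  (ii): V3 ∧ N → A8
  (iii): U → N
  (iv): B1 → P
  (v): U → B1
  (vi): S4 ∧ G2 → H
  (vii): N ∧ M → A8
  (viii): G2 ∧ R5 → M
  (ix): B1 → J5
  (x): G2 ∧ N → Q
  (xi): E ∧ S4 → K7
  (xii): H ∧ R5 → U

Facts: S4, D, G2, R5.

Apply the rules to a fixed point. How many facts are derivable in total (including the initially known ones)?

13

Round 1: (vi) [S4 ∧ G2 → H]; (viii) [G2 ∧ R5 → M]. Adds H, M.
Round 2: (xii) [H ∧ R5 → U]. Adds U.
Round 3: (iii) [U → N]; (v) [U → B1]. Adds N, B1.
Round 4: (iv) [B1 → P]; (vii) [N ∧ M → A8]; (ix) [B1 → J5]; (x) [G2 ∧ N → Q]. Adds P, A8, J5, Q.
Closure: {A8, B1, D, G2, H, J5, M, N, P, Q, R5, S4, U} — 13 facts.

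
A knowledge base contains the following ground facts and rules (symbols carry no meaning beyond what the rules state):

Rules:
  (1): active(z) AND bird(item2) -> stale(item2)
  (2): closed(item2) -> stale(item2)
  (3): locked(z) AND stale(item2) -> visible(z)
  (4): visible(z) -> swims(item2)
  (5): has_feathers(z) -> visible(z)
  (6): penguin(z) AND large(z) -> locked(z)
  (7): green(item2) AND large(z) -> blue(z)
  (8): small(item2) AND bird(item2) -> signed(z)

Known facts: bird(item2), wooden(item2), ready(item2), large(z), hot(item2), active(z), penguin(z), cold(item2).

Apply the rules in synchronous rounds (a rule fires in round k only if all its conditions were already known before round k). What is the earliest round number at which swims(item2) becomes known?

3

Round 1: (1) [active(z) AND bird(item2) -> stale(item2)]; (6) [penguin(z) AND large(z) -> locked(z)]. New: stale(item2), locked(z).
Round 2: (3) [locked(z) AND stale(item2) -> visible(z)]. New: visible(z).
Round 3: (4) [visible(z) -> swims(item2)]. New: swims(item2).
swims(item2) first appears in round 3.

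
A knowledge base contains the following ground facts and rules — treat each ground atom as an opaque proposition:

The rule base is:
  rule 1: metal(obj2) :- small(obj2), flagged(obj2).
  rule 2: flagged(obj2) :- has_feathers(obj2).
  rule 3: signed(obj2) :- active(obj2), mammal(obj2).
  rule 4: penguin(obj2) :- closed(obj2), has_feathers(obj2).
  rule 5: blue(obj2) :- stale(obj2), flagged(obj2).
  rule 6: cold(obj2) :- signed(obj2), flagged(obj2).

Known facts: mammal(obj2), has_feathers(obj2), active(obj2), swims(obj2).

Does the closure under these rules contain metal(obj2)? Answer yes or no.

no

[1] rule 2 [flagged(obj2) :- has_feathers(obj2).]; rule 3 [signed(obj2) :- active(obj2), mammal(obj2).]. ⇒ new: flagged(obj2), signed(obj2).
[2] rule 6 [cold(obj2) :- signed(obj2), flagged(obj2).]. ⇒ new: cold(obj2).
Fixed point reached. metal(obj2) is concluded only by rule 1; rule 1 needs small(obj2) (never derived).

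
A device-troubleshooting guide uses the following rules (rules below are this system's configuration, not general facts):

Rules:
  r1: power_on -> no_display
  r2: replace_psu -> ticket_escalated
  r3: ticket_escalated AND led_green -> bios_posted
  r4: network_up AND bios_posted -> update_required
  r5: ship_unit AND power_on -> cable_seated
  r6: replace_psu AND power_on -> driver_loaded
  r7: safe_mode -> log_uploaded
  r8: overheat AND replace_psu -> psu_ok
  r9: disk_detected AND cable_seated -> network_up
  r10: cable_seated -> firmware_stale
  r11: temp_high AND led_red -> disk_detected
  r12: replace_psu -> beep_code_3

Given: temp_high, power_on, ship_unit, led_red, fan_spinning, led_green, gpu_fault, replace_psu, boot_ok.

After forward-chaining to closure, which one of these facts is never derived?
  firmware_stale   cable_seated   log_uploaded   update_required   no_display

[1] r1 [power_on -> no_display]; r2 [replace_psu -> ticket_escalated]; r5 [ship_unit AND power_on -> cable_seated]; r6 [replace_psu AND power_on -> driver_loaded]; r11 [temp_high AND led_red -> disk_detected]; r12 [replace_psu -> beep_code_3]. ⇒ new: no_display, ticket_escalated, cable_seated, driver_loaded, disk_detected, beep_code_3.
[2] r3 [ticket_escalated AND led_green -> bios_posted]; r9 [disk_detected AND cable_seated -> network_up]; r10 [cable_seated -> firmware_stale]. ⇒ new: bios_posted, network_up, firmware_stale.
[3] r4 [network_up AND bios_posted -> update_required]. ⇒ new: update_required.
Derived: update_required (round 3), no_display (round 1), firmware_stale (round 2), cable_seated (round 1). log_uploaded never appears in any round.

log_uploaded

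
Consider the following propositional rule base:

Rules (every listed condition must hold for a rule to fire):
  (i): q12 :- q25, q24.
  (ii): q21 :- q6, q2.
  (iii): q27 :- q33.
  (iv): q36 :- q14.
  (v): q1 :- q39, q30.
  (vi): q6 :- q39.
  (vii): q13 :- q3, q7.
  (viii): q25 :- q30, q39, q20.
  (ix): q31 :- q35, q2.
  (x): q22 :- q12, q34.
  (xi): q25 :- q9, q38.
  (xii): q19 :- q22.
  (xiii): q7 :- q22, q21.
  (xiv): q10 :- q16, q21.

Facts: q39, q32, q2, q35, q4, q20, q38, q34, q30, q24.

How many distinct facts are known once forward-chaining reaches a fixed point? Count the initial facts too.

[1] (v) [q1 :- q39, q30.]; (vi) [q6 :- q39.]; (viii) [q25 :- q30, q39, q20.]; (ix) [q31 :- q35, q2.]. ⇒ new: q1, q6, q25, q31.
[2] (i) [q12 :- q25, q24.]; (ii) [q21 :- q6, q2.]. ⇒ new: q12, q21.
[3] (x) [q22 :- q12, q34.]. ⇒ new: q22.
[4] (xii) [q19 :- q22.]; (xiii) [q7 :- q22, q21.]. ⇒ new: q19, q7.
Closure: {q1, q12, q19, q2, q20, q21, q22, q24, q25, q30, q31, q32, q34, q35, q38, q39, q4, q6, q7} — 19 facts.

19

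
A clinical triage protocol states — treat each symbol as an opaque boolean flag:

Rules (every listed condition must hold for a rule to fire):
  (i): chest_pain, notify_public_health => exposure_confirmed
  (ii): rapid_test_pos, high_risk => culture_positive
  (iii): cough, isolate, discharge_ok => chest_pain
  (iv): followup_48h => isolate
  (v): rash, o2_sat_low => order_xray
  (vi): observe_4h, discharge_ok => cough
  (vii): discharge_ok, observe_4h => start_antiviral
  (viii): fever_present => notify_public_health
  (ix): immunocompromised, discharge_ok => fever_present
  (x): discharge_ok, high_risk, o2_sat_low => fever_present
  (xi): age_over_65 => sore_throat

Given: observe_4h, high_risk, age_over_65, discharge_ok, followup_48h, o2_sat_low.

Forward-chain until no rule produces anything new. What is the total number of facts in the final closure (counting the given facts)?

Round 1: (iv) [followup_48h => isolate]; (vi) [observe_4h, discharge_ok => cough]; (vii) [discharge_ok, observe_4h => start_antiviral]; (x) [discharge_ok, high_risk, o2_sat_low => fever_present]; (xi) [age_over_65 => sore_throat]. Adds isolate, cough, start_antiviral, fever_present, sore_throat.
Round 2: (iii) [cough, isolate, discharge_ok => chest_pain]; (viii) [fever_present => notify_public_health]. Adds chest_pain, notify_public_health.
Round 3: (i) [chest_pain, notify_public_health => exposure_confirmed]. Adds exposure_confirmed.
Closure: {age_over_65, chest_pain, cough, discharge_ok, exposure_confirmed, fever_present, followup_48h, high_risk, isolate, notify_public_health, o2_sat_low, observe_4h, sore_throat, start_antiviral} — 14 facts.

14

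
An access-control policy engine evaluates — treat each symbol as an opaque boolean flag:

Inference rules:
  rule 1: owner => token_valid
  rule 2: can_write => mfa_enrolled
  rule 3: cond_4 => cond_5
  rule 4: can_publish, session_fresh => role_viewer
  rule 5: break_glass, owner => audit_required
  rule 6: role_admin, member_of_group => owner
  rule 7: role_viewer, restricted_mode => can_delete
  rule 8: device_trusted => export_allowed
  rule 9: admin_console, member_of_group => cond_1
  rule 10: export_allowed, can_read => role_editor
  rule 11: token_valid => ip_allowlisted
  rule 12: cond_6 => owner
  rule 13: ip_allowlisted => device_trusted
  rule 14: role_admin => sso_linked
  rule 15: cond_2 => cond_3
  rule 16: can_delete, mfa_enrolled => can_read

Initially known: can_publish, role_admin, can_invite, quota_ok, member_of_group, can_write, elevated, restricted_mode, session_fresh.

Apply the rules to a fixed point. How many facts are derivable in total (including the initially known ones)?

20

Round 1 — rule 2, rule 4, rule 6, rule 14, derive mfa_enrolled, role_viewer, owner, sso_linked.
Round 2 — rule 1, rule 7, derive token_valid, can_delete.
Round 3 — rule 11, rule 16, derive ip_allowlisted, can_read.
Round 4 — rule 13, derive device_trusted.
Round 5 — rule 8, derive export_allowed.
Round 6 — rule 10, derive role_editor.
Closure: {can_delete, can_invite, can_publish, can_read, can_write, device_trusted, elevated, export_allowed, ip_allowlisted, member_of_group, mfa_enrolled, owner, quota_ok, restricted_mode, role_admin, role_editor, role_viewer, session_fresh, sso_linked, token_valid} — 20 facts.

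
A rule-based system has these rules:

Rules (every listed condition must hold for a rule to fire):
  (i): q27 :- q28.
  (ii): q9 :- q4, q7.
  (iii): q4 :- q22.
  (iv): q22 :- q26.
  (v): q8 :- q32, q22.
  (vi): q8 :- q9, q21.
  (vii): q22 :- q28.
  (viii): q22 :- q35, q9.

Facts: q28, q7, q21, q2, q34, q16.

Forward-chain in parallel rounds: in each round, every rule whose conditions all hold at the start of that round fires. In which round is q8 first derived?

Round 1: (i) [q27 :- q28.]; (vii) [q22 :- q28.]. Adds q27, q22.
Round 2: (iii) [q4 :- q22.]. Adds q4.
Round 3: (ii) [q9 :- q4, q7.]. Adds q9.
Round 4: (vi) [q8 :- q9, q21.]. Adds q8.
q8 first appears in round 4.

4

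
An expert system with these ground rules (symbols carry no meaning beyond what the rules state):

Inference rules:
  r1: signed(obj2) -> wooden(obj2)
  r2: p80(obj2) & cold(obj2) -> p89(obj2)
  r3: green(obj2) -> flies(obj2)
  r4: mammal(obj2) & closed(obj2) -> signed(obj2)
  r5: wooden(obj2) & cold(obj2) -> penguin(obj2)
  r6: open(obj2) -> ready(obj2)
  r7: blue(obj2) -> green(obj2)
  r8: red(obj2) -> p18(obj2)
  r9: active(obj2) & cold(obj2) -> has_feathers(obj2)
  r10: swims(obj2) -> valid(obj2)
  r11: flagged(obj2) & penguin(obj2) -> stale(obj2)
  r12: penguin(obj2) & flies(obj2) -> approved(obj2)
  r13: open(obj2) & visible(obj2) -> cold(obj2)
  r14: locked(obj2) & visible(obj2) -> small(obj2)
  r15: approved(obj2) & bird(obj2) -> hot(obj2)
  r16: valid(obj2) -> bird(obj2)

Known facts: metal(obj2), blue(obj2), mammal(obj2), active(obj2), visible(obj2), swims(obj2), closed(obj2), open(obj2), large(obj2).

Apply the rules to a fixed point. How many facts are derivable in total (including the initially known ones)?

21

Round 1: r4 [mammal(obj2) & closed(obj2) -> signed(obj2)]; r6 [open(obj2) -> ready(obj2)]; r7 [blue(obj2) -> green(obj2)]; r10 [swims(obj2) -> valid(obj2)]; r13 [open(obj2) & visible(obj2) -> cold(obj2)]. New: signed(obj2), ready(obj2), green(obj2), valid(obj2), cold(obj2).
Round 2: r1 [signed(obj2) -> wooden(obj2)]; r3 [green(obj2) -> flies(obj2)]; r9 [active(obj2) & cold(obj2) -> has_feathers(obj2)]; r16 [valid(obj2) -> bird(obj2)]. New: wooden(obj2), flies(obj2), has_feathers(obj2), bird(obj2).
Round 3: r5 [wooden(obj2) & cold(obj2) -> penguin(obj2)]. New: penguin(obj2).
Round 4: r12 [penguin(obj2) & flies(obj2) -> approved(obj2)]. New: approved(obj2).
Round 5: r15 [approved(obj2) & bird(obj2) -> hot(obj2)]. New: hot(obj2).
Closure: {active(obj2), approved(obj2), bird(obj2), blue(obj2), closed(obj2), cold(obj2), flies(obj2), green(obj2), has_feathers(obj2), hot(obj2), large(obj2), mammal(obj2), metal(obj2), open(obj2), penguin(obj2), ready(obj2), signed(obj2), swims(obj2), valid(obj2), visible(obj2), wooden(obj2)} — 21 facts.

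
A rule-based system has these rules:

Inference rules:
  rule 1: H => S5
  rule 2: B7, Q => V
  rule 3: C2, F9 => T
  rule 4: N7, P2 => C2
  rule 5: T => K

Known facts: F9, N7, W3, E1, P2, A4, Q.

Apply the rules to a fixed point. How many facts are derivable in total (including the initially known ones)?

10

Round 1: rule 4 [N7, P2 => C2]. Adds C2.
Round 2: rule 3 [C2, F9 => T]. Adds T.
Round 3: rule 5 [T => K]. Adds K.
Closure: {A4, C2, E1, F9, K, N7, P2, Q, T, W3} — 10 facts.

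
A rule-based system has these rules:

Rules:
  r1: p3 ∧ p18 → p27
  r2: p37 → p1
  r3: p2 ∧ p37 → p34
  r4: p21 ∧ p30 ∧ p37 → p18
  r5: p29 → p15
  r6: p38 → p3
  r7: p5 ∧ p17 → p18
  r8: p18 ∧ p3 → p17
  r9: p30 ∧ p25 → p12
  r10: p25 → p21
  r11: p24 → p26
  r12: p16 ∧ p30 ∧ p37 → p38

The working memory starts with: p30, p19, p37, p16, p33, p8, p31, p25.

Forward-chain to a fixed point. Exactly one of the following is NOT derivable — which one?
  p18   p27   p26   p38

[1] r2 [p37 → p1]; r9 [p30 ∧ p25 → p12]; r10 [p25 → p21]; r12 [p16 ∧ p30 ∧ p37 → p38]. ⇒ new: p1, p12, p21, p38.
[2] r4 [p21 ∧ p30 ∧ p37 → p18]; r6 [p38 → p3]. ⇒ new: p18, p3.
[3] r1 [p3 ∧ p18 → p27]; r8 [p18 ∧ p3 → p17]. ⇒ new: p27, p17.
Derived: p18 (round 2), p27 (round 3), p38 (round 1). p26 never appears in any round.

p26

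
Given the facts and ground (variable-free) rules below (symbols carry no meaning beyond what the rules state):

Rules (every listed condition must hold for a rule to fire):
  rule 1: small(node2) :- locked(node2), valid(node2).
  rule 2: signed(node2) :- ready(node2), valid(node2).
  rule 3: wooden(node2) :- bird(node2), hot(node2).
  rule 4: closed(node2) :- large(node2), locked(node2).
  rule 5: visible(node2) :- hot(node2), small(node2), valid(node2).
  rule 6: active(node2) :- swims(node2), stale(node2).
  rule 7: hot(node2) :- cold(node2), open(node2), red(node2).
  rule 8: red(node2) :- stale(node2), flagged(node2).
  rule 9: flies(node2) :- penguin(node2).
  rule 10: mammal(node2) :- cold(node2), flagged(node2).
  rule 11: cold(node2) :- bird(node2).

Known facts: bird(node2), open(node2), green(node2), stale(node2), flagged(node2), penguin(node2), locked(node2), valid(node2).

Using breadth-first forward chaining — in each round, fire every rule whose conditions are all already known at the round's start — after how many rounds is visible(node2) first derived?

3

Round 1 fires rule 1, rule 8, rule 9, rule 11, giving small(node2), red(node2), flies(node2), cold(node2).
Round 2 fires rule 7, rule 10, giving hot(node2), mammal(node2).
Round 3 fires rule 3, rule 5, giving wooden(node2), visible(node2).
visible(node2) first appears in round 3.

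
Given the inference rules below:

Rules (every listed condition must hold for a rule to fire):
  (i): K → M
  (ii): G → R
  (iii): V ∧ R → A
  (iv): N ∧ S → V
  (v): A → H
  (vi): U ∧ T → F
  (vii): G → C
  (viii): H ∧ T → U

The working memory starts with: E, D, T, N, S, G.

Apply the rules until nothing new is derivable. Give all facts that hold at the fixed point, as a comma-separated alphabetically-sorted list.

Round 1: (ii) [G → R]; (iv) [N ∧ S → V]; (vii) [G → C]. Adds R, V, C.
Round 2: (iii) [V ∧ R → A]. Adds A.
Round 3: (v) [A → H]. Adds H.
Round 4: (viii) [H ∧ T → U]. Adds U.
Round 5: (vi) [U ∧ T → F]. Adds F.

A, C, D, E, F, G, H, N, R, S, T, U, V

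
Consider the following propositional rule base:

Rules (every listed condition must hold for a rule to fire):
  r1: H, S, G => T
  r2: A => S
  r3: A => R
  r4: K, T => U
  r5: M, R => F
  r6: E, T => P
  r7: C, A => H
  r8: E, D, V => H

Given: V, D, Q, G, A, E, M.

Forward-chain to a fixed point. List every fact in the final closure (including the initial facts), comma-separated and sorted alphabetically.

A, D, E, F, G, H, M, P, Q, R, S, T, V

Round 1: r2 [A => S]; r3 [A => R]; r8 [E, D, V => H]. Adds S, R, H.
Round 2: r1 [H, S, G => T]; r5 [M, R => F]. Adds T, F.
Round 3: r6 [E, T => P]. Adds P.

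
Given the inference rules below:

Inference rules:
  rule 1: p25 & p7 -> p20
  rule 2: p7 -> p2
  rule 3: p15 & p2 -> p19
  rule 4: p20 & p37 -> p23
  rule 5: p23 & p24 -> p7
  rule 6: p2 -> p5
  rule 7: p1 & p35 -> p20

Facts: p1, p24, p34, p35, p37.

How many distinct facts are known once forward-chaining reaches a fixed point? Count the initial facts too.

Round 1: rule 7 [p1 & p35 -> p20]. New: p20.
Round 2: rule 4 [p20 & p37 -> p23]. New: p23.
Round 3: rule 5 [p23 & p24 -> p7]. New: p7.
Round 4: rule 2 [p7 -> p2]. New: p2.
Round 5: rule 6 [p2 -> p5]. New: p5.
Closure: {p1, p2, p20, p23, p24, p34, p35, p37, p5, p7} — 10 facts.

10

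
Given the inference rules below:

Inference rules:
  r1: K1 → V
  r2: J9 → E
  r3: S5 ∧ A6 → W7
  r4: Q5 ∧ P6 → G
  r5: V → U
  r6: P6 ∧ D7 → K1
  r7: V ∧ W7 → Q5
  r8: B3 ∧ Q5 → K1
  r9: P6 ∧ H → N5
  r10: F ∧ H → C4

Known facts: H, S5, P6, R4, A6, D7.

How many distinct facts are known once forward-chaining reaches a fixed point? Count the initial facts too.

[1] r3 [S5 ∧ A6 → W7]; r6 [P6 ∧ D7 → K1]; r9 [P6 ∧ H → N5]. ⇒ new: W7, K1, N5.
[2] r1 [K1 → V]. ⇒ new: V.
[3] r5 [V → U]; r7 [V ∧ W7 → Q5]. ⇒ new: U, Q5.
[4] r4 [Q5 ∧ P6 → G]. ⇒ new: G.
Closure: {A6, D7, G, H, K1, N5, P6, Q5, R4, S5, U, V, W7} — 13 facts.

13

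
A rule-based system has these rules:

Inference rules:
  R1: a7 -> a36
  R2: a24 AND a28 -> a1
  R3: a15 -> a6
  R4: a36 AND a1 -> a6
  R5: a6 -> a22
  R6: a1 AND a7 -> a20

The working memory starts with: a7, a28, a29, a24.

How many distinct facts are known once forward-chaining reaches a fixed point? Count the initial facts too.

9

Round 1 fires R1, R2, giving a36, a1.
Round 2 fires R4, R6, giving a6, a20.
Round 3 fires R5, giving a22.
Closure: {a1, a20, a22, a24, a28, a29, a36, a6, a7} — 9 facts.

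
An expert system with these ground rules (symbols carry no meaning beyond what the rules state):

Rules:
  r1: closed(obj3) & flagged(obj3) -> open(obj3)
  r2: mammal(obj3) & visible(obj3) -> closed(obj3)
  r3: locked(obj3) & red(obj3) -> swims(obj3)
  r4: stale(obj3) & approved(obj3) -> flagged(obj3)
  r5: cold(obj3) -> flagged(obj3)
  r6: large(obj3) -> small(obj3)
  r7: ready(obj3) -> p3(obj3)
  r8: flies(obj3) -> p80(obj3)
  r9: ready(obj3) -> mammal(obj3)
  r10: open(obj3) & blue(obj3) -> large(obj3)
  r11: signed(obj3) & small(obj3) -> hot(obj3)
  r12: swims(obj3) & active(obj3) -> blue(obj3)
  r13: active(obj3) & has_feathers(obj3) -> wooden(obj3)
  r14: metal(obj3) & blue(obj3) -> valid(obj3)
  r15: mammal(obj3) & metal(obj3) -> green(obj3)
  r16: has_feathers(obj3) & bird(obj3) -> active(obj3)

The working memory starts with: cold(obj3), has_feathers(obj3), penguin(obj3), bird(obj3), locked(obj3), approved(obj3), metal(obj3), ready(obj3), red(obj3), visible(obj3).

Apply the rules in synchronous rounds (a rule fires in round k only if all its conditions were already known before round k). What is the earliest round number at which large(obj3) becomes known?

4

[1] r3 [locked(obj3) & red(obj3) -> swims(obj3)]; r5 [cold(obj3) -> flagged(obj3)]; r7 [ready(obj3) -> p3(obj3)]; r9 [ready(obj3) -> mammal(obj3)]; r16 [has_feathers(obj3) & bird(obj3) -> active(obj3)]. ⇒ new: swims(obj3), flagged(obj3), p3(obj3), mammal(obj3), active(obj3).
[2] r2 [mammal(obj3) & visible(obj3) -> closed(obj3)]; r12 [swims(obj3) & active(obj3) -> blue(obj3)]; r13 [active(obj3) & has_feathers(obj3) -> wooden(obj3)]; r15 [mammal(obj3) & metal(obj3) -> green(obj3)]. ⇒ new: closed(obj3), blue(obj3), wooden(obj3), green(obj3).
[3] r1 [closed(obj3) & flagged(obj3) -> open(obj3)]; r14 [metal(obj3) & blue(obj3) -> valid(obj3)]. ⇒ new: open(obj3), valid(obj3).
[4] r10 [open(obj3) & blue(obj3) -> large(obj3)]. ⇒ new: large(obj3).
large(obj3) first appears in round 4.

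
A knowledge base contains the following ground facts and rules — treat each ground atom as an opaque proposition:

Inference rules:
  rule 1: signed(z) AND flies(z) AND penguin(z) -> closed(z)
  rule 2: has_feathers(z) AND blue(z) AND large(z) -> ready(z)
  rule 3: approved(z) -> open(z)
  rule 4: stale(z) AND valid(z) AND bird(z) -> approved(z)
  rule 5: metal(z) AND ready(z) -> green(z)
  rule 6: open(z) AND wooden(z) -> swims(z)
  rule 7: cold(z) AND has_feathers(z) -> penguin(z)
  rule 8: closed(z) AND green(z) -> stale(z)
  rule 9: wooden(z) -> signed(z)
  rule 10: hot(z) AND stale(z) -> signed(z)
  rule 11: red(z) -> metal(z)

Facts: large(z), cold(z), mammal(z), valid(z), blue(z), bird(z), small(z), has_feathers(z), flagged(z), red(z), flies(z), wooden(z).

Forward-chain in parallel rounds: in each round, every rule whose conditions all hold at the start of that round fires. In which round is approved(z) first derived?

Round 1: rule 2 [has_feathers(z) AND blue(z) AND large(z) -> ready(z)]; rule 7 [cold(z) AND has_feathers(z) -> penguin(z)]; rule 9 [wooden(z) -> signed(z)]; rule 11 [red(z) -> metal(z)]. Adds ready(z), penguin(z), signed(z), metal(z).
Round 2: rule 1 [signed(z) AND flies(z) AND penguin(z) -> closed(z)]; rule 5 [metal(z) AND ready(z) -> green(z)]. Adds closed(z), green(z).
Round 3: rule 8 [closed(z) AND green(z) -> stale(z)]. Adds stale(z).
Round 4: rule 4 [stale(z) AND valid(z) AND bird(z) -> approved(z)]. Adds approved(z).
approved(z) first appears in round 4.

4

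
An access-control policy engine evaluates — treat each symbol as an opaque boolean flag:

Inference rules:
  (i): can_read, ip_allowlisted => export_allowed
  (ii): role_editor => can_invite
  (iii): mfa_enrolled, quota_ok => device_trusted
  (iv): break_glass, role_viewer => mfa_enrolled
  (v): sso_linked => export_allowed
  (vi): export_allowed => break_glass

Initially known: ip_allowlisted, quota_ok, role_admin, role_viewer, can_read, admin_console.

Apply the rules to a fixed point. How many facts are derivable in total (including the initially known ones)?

Round 1: (i) [can_read, ip_allowlisted => export_allowed]. Adds export_allowed.
Round 2: (vi) [export_allowed => break_glass]. Adds break_glass.
Round 3: (iv) [break_glass, role_viewer => mfa_enrolled]. Adds mfa_enrolled.
Round 4: (iii) [mfa_enrolled, quota_ok => device_trusted]. Adds device_trusted.
Closure: {admin_console, break_glass, can_read, device_trusted, export_allowed, ip_allowlisted, mfa_enrolled, quota_ok, role_admin, role_viewer} — 10 facts.

10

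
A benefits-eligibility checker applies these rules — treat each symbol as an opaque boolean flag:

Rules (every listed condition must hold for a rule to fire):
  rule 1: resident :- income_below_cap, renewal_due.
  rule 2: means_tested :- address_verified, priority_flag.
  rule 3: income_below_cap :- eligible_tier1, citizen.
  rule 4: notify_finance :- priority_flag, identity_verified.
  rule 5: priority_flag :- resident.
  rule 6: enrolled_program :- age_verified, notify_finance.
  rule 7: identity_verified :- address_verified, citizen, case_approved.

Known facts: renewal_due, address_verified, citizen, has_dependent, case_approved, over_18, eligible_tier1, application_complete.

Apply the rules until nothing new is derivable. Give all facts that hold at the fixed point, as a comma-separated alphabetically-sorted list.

[1] rule 3 [income_below_cap :- eligible_tier1, citizen.]; rule 7 [identity_verified :- address_verified, citizen, case_approved.]. ⇒ new: income_below_cap, identity_verified.
[2] rule 1 [resident :- income_below_cap, renewal_due.]. ⇒ new: resident.
[3] rule 5 [priority_flag :- resident.]. ⇒ new: priority_flag.
[4] rule 2 [means_tested :- address_verified, priority_flag.]; rule 4 [notify_finance :- priority_flag, identity_verified.]. ⇒ new: means_tested, notify_finance.

address_verified, application_complete, case_approved, citizen, eligible_tier1, has_dependent, identity_verified, income_below_cap, means_tested, notify_finance, over_18, priority_flag, renewal_due, resident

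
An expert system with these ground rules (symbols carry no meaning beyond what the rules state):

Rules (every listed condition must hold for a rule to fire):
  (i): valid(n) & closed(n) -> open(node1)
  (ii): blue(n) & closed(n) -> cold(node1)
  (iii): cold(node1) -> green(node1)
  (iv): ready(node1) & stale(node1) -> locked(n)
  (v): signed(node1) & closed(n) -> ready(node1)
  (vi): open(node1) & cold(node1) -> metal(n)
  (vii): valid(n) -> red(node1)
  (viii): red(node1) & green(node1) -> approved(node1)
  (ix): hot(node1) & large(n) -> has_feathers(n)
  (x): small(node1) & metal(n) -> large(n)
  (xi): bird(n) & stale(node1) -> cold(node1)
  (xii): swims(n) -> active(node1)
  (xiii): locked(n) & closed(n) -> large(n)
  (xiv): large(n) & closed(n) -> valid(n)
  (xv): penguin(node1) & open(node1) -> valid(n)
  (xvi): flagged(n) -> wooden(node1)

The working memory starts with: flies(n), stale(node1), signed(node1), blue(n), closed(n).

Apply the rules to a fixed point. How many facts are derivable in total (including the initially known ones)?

Round 1 — (ii), (v), derive cold(node1), ready(node1).
Round 2 — (iii), (iv), derive green(node1), locked(n).
Round 3 — (xiii), derive large(n).
Round 4 — (xiv), derive valid(n).
Round 5 — (i), (vii), derive open(node1), red(node1).
Round 6 — (vi), (viii), derive metal(n), approved(node1).
Closure: {approved(node1), blue(n), closed(n), cold(node1), flies(n), green(node1), large(n), locked(n), metal(n), open(node1), ready(node1), red(node1), signed(node1), stale(node1), valid(n)} — 15 facts.

15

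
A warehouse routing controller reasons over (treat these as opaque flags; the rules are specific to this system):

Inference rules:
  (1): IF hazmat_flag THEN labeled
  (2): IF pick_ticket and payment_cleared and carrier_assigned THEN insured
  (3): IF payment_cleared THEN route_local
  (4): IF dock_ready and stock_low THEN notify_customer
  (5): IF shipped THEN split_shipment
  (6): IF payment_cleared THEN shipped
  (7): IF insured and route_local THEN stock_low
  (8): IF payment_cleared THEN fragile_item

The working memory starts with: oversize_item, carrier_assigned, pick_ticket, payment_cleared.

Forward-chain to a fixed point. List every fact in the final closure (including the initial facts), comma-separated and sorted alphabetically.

carrier_assigned, fragile_item, insured, oversize_item, payment_cleared, pick_ticket, route_local, shipped, split_shipment, stock_low

Round 1 fires (2), (3), (6), (8), giving insured, route_local, shipped, fragile_item.
Round 2 fires (5), (7), giving split_shipment, stock_low.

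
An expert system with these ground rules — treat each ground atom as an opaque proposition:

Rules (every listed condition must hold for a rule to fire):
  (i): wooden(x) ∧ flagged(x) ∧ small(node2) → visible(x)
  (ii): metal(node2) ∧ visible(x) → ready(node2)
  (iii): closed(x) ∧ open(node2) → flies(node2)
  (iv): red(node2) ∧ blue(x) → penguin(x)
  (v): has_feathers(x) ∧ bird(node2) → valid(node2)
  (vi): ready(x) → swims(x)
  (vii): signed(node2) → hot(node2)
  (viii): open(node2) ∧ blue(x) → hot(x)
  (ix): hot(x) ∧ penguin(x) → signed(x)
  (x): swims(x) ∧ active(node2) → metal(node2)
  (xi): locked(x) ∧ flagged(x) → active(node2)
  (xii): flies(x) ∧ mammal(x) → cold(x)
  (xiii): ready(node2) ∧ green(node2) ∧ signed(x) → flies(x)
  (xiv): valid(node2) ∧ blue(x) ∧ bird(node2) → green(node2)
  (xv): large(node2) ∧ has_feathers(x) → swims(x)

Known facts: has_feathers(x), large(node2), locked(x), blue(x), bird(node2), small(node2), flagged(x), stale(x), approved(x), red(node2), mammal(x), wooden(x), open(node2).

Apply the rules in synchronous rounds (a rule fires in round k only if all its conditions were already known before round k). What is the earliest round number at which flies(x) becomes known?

Round 1 fires (i), (iv), (v), (viii), (xi), (xv), giving visible(x), penguin(x), valid(node2), hot(x), active(node2), swims(x).
Round 2 fires (ix), (x), (xiv), giving signed(x), metal(node2), green(node2).
Round 3 fires (ii), giving ready(node2).
Round 4 fires (xiii), giving flies(x).
flies(x) first appears in round 4.

4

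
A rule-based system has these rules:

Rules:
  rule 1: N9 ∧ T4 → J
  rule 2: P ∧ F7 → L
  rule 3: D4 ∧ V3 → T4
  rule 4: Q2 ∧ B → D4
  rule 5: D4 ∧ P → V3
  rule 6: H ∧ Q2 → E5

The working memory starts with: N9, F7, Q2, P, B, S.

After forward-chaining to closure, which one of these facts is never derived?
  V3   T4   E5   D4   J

E5

Round 1 fires rule 2, rule 4, giving L, D4.
Round 2 fires rule 5, giving V3.
Round 3 fires rule 3, giving T4.
Round 4 fires rule 1, giving J.
Derived: J (round 4), V3 (round 2), D4 (round 1), T4 (round 3). E5 never appears in any round.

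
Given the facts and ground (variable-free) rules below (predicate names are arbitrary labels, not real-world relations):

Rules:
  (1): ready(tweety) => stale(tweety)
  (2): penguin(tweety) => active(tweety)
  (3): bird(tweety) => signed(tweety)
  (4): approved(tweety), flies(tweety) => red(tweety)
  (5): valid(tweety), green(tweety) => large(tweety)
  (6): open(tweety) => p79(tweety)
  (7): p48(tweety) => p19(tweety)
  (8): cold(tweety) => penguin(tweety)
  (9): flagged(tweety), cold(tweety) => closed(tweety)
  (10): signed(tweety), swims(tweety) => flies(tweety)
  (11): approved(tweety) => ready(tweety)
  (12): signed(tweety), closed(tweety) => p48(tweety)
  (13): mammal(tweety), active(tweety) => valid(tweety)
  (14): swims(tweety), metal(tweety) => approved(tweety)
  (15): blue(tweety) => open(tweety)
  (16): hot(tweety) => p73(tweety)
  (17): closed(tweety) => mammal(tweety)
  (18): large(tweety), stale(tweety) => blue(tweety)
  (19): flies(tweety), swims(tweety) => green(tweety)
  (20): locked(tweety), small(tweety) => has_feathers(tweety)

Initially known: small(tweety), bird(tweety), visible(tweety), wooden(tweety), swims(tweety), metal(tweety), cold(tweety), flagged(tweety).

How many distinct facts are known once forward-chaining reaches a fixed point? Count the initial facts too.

26

Round 1: (3) [bird(tweety) => signed(tweety)]; (8) [cold(tweety) => penguin(tweety)]; (9) [flagged(tweety), cold(tweety) => closed(tweety)]; (14) [swims(tweety), metal(tweety) => approved(tweety)]. New: signed(tweety), penguin(tweety), closed(tweety), approved(tweety).
Round 2: (2) [penguin(tweety) => active(tweety)]; (10) [signed(tweety), swims(tweety) => flies(tweety)]; (11) [approved(tweety) => ready(tweety)]; (12) [signed(tweety), closed(tweety) => p48(tweety)]; (17) [closed(tweety) => mammal(tweety)]. New: active(tweety), flies(tweety), ready(tweety), p48(tweety), mammal(tweety).
Round 3: (1) [ready(tweety) => stale(tweety)]; (4) [approved(tweety), flies(tweety) => red(tweety)]; (7) [p48(tweety) => p19(tweety)]; (13) [mammal(tweety), active(tweety) => valid(tweety)]; (19) [flies(tweety), swims(tweety) => green(tweety)]. New: stale(tweety), red(tweety), p19(tweety), valid(tweety), green(tweety).
Round 4: (5) [valid(tweety), green(tweety) => large(tweety)]. New: large(tweety).
Round 5: (18) [large(tweety), stale(tweety) => blue(tweety)]. New: blue(tweety).
Round 6: (15) [blue(tweety) => open(tweety)]. New: open(tweety).
Round 7: (6) [open(tweety) => p79(tweety)]. New: p79(tweety).
Closure: {active(tweety), approved(tweety), bird(tweety), blue(tweety), closed(tweety), cold(tweety), flagged(tweety), flies(tweety), green(tweety), large(tweety), mammal(tweety), metal(tweety), open(tweety), p19(tweety), p48(tweety), p79(tweety), penguin(tweety), ready(tweety), red(tweety), signed(tweety), small(tweety), stale(tweety), swims(tweety), valid(tweety), visible(tweety), wooden(tweety)} — 26 facts.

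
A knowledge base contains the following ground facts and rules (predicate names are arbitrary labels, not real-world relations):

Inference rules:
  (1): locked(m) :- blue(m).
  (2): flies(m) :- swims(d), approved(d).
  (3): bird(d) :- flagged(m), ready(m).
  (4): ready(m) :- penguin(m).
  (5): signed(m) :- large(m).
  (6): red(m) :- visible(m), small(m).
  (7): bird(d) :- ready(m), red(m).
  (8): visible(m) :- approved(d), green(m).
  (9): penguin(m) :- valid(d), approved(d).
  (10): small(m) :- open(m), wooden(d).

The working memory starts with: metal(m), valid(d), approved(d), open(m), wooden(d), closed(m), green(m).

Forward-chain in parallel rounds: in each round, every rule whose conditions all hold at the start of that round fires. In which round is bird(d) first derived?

Round 1: (8) [visible(m) :- approved(d), green(m).]; (9) [penguin(m) :- valid(d), approved(d).]; (10) [small(m) :- open(m), wooden(d).]. New: visible(m), penguin(m), small(m).
Round 2: (4) [ready(m) :- penguin(m).]; (6) [red(m) :- visible(m), small(m).]. New: ready(m), red(m).
Round 3: (7) [bird(d) :- ready(m), red(m).]. New: bird(d).
bird(d) first appears in round 3.

3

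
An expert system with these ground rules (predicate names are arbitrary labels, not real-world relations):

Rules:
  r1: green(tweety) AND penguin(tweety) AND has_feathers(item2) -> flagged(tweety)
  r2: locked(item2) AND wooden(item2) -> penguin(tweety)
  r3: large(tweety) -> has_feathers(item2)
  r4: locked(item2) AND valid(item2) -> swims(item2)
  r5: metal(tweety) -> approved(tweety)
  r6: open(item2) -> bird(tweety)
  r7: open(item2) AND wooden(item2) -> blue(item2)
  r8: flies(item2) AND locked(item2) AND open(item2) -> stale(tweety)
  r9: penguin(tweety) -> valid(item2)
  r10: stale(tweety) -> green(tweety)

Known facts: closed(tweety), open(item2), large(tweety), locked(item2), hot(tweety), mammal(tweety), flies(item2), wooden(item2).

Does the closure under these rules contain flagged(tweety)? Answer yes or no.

yes

Round 1: r2 [locked(item2) AND wooden(item2) -> penguin(tweety)]; r3 [large(tweety) -> has_feathers(item2)]; r6 [open(item2) -> bird(tweety)]; r7 [open(item2) AND wooden(item2) -> blue(item2)]; r8 [flies(item2) AND locked(item2) AND open(item2) -> stale(tweety)]. Adds penguin(tweety), has_feathers(item2), bird(tweety), blue(item2), stale(tweety).
Round 2: r9 [penguin(tweety) -> valid(item2)]; r10 [stale(tweety) -> green(tweety)]. Adds valid(item2), green(tweety).
Round 3: r1 [green(tweety) AND penguin(tweety) AND has_feathers(item2) -> flagged(tweety)]; r4 [locked(item2) AND valid(item2) -> swims(item2)]. Adds flagged(tweety), swims(item2).
flagged(tweety) appears in round 3, so it is derivable.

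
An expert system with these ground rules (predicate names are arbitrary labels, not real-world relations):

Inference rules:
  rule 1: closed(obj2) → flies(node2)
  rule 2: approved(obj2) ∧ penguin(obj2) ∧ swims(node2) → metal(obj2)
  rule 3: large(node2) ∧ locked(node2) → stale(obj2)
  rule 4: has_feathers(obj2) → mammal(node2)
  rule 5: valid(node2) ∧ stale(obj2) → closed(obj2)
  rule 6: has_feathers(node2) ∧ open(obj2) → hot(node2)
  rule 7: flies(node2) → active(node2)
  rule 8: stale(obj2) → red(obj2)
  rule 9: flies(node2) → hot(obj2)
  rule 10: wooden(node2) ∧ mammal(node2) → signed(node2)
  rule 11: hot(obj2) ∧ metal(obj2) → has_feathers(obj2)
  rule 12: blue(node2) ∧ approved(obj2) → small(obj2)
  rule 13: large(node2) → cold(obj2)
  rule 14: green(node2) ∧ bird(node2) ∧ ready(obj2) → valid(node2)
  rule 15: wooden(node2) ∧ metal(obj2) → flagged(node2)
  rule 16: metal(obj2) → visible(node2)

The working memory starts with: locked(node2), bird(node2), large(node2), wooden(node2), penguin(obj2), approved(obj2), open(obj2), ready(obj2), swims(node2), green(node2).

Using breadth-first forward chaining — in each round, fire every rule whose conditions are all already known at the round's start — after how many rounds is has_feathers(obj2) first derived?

Round 1 — rule 2, rule 3, rule 13, rule 14, derive metal(obj2), stale(obj2), cold(obj2), valid(node2).
Round 2 — rule 5, rule 8, rule 15, rule 16, derive closed(obj2), red(obj2), flagged(node2), visible(node2).
Round 3 — rule 1, derive flies(node2).
Round 4 — rule 7, rule 9, derive active(node2), hot(obj2).
Round 5 — rule 11, derive has_feathers(obj2).
has_feathers(obj2) first appears in round 5.

5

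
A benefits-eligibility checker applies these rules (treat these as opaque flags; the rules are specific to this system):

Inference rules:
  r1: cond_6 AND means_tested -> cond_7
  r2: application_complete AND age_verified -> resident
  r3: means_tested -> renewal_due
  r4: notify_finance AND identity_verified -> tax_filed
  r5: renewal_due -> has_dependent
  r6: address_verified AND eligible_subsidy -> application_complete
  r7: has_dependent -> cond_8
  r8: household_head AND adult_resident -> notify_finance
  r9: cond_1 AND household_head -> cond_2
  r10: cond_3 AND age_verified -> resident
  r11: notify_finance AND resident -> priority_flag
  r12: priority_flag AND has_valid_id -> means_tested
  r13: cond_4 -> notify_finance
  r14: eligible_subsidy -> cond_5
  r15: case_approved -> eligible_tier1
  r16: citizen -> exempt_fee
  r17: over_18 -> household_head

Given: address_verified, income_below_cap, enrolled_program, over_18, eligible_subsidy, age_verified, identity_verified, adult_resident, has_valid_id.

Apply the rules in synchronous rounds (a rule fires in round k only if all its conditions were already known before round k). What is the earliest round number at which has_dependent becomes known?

6

Round 1 — r6, r14, r17, derive application_complete, cond_5, household_head.
Round 2 — r2, r8, derive resident, notify_finance.
Round 3 — r4, r11, derive tax_filed, priority_flag.
Round 4 — r12, derive means_tested.
Round 5 — r3, derive renewal_due.
Round 6 — r5, derive has_dependent.
has_dependent first appears in round 6.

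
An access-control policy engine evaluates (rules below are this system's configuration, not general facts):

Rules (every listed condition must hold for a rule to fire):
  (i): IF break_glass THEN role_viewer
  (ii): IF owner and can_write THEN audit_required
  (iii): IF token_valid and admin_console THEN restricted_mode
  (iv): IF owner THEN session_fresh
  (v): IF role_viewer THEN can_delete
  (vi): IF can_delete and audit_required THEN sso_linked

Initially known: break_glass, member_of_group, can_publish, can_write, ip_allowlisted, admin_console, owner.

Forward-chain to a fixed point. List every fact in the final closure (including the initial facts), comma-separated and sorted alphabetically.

Round 1: (i) [IF break_glass THEN role_viewer]; (ii) [IF owner and can_write THEN audit_required]; (iv) [IF owner THEN session_fresh]. Adds role_viewer, audit_required, session_fresh.
Round 2: (v) [IF role_viewer THEN can_delete]. Adds can_delete.
Round 3: (vi) [IF can_delete and audit_required THEN sso_linked]. Adds sso_linked.

admin_console, audit_required, break_glass, can_delete, can_publish, can_write, ip_allowlisted, member_of_group, owner, role_viewer, session_fresh, sso_linked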